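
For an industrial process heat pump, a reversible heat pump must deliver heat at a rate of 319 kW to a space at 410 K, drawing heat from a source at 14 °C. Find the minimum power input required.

T_C = 14 °C → 14 + 273.15 = 287.15 K.
For a reversible heat pump, COP_HP = T_H/(T_H − T_C) = 410.00/122.85 = 3.3374.
W = Q_H/COP_HP = 319/3.3374 = 95.6 kW.

Ẇ_in ≈ 95.6 kW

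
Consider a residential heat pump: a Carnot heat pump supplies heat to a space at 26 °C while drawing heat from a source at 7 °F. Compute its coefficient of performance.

COP_HP ≈ 7.500

T_H = 26 °C → 26 + 273.15 = 299.15 K.
T_C = 7 °F → (7 − 32) × 5/9 = -13.89 °C = 259.26 K.
For a reversible heat pump, COP_HP = T_H/(T_H − T_C) = 299.15/(299.15 − 259.26) = 7.500.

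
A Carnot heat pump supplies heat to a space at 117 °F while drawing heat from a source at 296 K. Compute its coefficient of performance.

T_H = 117 °F → (117 − 32) × 5/9 = 47.22 °C = 320.37 K.
Reversible heating COP: COP_HP = T_H/(T_H − T_C) = 320.37/(320.37 − 296.00) = 13.14.

COP_HP ≈ 13.14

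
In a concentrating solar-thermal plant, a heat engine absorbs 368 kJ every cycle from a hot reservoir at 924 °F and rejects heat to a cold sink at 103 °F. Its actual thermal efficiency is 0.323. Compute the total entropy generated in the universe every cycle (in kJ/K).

T_H = 924 °F → (924 − 32) × 5/9 = 495.56 °C = 768.71 K.
T_C = 103 °F → (103 − 32) × 5/9 = 39.44 °C = 312.59 K.
W = η·Q_H = 0.323 × 368 = 118.9 kJ, so Q_C = Q_H − W = 249.1 kJ.
Reservoir entropy changes: ΔS_H = −Q_H/T_H = −368/768.71 = -0.4787 kJ/K and ΔS_C = +Q_C/T_C = 249.1/312.59 = 0.7970 kJ/K.
ΔS_univ = −Q_H/T_H + Q_C/T_C = 0.318 kJ/K (> 0, since η = 0.323 < η_Carnot = 0.593).

ΔS_univ ≈ 0.318 kJ/K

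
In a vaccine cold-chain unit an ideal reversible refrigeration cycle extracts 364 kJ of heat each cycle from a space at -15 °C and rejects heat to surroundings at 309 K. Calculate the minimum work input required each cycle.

W_in ≈ 71.7 kJ

T_C = -15 °C → -15 + 273.15 = 258.15 K.
For a reversible refrigerator, COP_R = T_C/(T_H − T_C) = 258.15/50.85 = 5.0767.
W = Q_C/COP_R = 364/5.0767 = 71.7 kJ.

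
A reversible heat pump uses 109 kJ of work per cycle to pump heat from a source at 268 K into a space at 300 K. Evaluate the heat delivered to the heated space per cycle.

Q_H ≈ 1020 kJ

For a reversible heat pump, COP_HP = T_H/(T_H − T_C) = 300.00/32.00 = 9.3750.
Q_H = COP_HP · W = 9.3750 × 109 = 1020 kJ.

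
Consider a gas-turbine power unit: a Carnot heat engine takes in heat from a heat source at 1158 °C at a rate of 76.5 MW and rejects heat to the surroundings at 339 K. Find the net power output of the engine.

T_H = 1158 °C → 1158 + 273.15 = 1431.15 K.
The Carnot efficiency is η = 1 − T_C/T_H = 1 − 339.00/1431.15 = 0.7631.
W = η·Q_H = 0.7631 × 76.5 = 58.4 MW.

Ẇ ≈ 58.4 MW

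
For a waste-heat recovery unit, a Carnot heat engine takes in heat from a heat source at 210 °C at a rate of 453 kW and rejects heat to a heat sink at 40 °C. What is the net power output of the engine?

T_H = 210 °C → 210 + 273.15 = 483.15 K.
T_C = 40 °C → 40 + 273.15 = 313.15 K.
Carnot efficiency: η = 1 − T_C/T_H = 1 − 313.15/483.15 = 0.3519.
W = η·Q_H = 0.3519 × 453 = 159 kW.

Ẇ ≈ 159 kW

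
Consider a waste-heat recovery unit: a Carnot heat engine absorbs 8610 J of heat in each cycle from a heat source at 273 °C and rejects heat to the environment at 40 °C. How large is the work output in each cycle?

W ≈ 3670 J

T_H = 273 °C → 273 + 273.15 = 546.15 K.
T_C = 40 °C → 40 + 273.15 = 313.15 K.
η_rev = 1 − T_C/T_H = 1 − 313.15/546.15 = 0.4266.
W = η·Q_H = 0.4266 × 8610 = 3670 J.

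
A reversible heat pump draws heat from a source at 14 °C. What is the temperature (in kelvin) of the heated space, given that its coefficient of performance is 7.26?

T_H ≈ 333.0 K

T_C = 14 °C → 14 + 273.15 = 287.15 K.
COP_HP = T_H/(T_H − T_C) ⇒ T_H = T_C·COP_HP/(COP_HP − 1) = 287.15 × 7.26/(7.26 − 1) = 333.0 K.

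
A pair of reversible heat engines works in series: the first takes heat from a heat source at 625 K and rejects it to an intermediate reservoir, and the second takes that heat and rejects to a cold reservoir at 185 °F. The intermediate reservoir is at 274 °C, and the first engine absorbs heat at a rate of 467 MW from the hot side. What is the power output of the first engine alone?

T_C = 185 °F → (185 − 32) × 5/9 = 85.00 °C = 358.15 K.
T_m = 274 °C → 274 + 273.15 = 547.15 K.
First-stage efficiency η₁ = 1 − T_m/T_H = 1 − 547.15/625.00 = 0.1246.
W₁ = η₁·Q_H = 0.1246 × 467 = 58.2 MW.

Ẇ₁ ≈ 58.2 MW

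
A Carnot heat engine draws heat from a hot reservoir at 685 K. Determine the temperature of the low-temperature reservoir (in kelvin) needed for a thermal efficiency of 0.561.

T_C ≈ 300.7 K

From η = 1 − T_C/T_H, T_C = T_H·(1 − η) = 685.00 × (1 − 0.561) = 300.7 K.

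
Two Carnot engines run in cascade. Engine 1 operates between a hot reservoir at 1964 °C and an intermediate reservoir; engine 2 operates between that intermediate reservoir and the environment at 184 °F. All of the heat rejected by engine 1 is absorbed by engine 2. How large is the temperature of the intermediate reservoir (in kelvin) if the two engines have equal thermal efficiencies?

T_m ≈ 894.4 K

T_H = 1964 °C → 1964 + 273.15 = 2237.15 K.
T_C = 184 °F → (184 − 32) × 5/9 = 84.44 °C = 357.59 K.
Equal efficiencies require 1 − T_m/T_H = 1 − T_C/T_m, i.e. T_m/T_H = T_C/T_m, so T_m = √(T_H·T_C) = √(2237.15 × 357.59) = 894.4 K.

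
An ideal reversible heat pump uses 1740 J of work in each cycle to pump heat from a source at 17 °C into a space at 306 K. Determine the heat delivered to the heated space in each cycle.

Q_H ≈ 33600 J

T_C = 17 °C → 17 + 273.15 = 290.15 K.
For a reversible heat pump, COP_HP = T_H/(T_H − T_C) = 306.00/15.85 = 19.3060.
Q_H = COP_HP · W = 19.3060 × 1740 = 33600 J.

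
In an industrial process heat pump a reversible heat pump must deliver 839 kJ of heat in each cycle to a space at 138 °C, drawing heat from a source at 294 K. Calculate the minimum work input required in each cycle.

W_in ≈ 239 kJ

T_H = 138 °C → 138 + 273.15 = 411.15 K.
COP_HP = T_H/(T_H − T_C) = 411.15/117.15 = 3.5096.
W = Q_H/COP_HP = 839/3.5096 = 239 kJ.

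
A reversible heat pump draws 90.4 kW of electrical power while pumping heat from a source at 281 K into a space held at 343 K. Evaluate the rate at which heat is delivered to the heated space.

Q̇_H ≈ 500 kW

The Carnot heat-pump COP is COP_HP = T_H/(T_H − T_C) = 343.00/62.00 = 5.5323.
Q_H = COP_HP · W = 5.5323 × 90.4 = 500 kW.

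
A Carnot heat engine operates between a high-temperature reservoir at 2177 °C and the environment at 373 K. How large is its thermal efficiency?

η ≈ 0.848

T_H = 2177 °C → 2177 + 273.15 = 2450.15 K.
η_rev = 1 − T_C/T_H = 1 − 373.00/2450.15 = 0.848.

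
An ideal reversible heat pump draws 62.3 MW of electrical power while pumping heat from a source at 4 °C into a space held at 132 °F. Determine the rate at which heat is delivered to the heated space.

T_H = 132 °F → (132 − 32) × 5/9 = 55.56 °C = 328.71 K.
T_C = 4 °C → 4 + 273.15 = 277.15 K.
The Carnot heat-pump COP is COP_HP = T_H/(T_H − T_C) = 328.71/51.56 = 6.3758.
Q_H = COP_HP · W = 6.3758 × 62.3 = 397.2 MW.

Q̇_H ≈ 397.2 MW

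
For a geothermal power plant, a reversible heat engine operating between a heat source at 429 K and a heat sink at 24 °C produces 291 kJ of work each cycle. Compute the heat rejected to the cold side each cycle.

T_C = 24 °C → 24 + 273.15 = 297.15 K.
η_rev = 1 − T_C/T_H = 1 − 297.15/429.00 = 0.3073.
Since Q_C/Q_H = T_C/T_H and Q_H = W/η, Q_C = W·T_C/(T_H − T_C) = 291 × 297.15/131.85 = 656 kJ.

Q_C ≈ 656 kJ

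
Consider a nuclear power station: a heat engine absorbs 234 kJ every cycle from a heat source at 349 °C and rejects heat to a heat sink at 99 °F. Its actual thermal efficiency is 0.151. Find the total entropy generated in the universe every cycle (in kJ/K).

ΔS_univ ≈ 0.2640 kJ/K

T_H = 349 °C → 349 + 273.15 = 622.15 K.
T_C = 99 °F → (99 − 32) × 5/9 = 37.22 °C = 310.37 K.
W = η·Q_H = 0.151 × 234 = 35.33 kJ, so Q_C = Q_H − W = 198.7 kJ.
The hot reservoir loses entropy Q_H/T_H = 234/622.15 = 0.3761 kJ/K; the cold reservoir gains Q_C/T_C = 198.7/310.37 = 0.6401 kJ/K.
ΔS_univ = −Q_H/T_H + Q_C/T_C = 0.2640 kJ/K (> 0, since η = 0.151 < η_Carnot = 0.501).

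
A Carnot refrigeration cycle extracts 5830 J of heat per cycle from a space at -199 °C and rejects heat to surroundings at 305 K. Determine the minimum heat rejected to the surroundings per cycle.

T_C = -199 °C → -199 + 273.15 = 74.15 K.
For a reversible cycle Q_H/Q_C = T_H/T_C, so Q_H = Q_C·T_H/T_C = 5830 × 305.00/74.15 = 24000 J.

Q_H ≈ 24000 J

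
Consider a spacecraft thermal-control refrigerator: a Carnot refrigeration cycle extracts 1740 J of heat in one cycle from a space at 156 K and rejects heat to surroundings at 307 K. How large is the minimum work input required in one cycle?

W_in ≈ 1680 J

The reversible coefficient of performance is COP_R = T_C/(T_H − T_C) = 156.00/151.00 = 1.0331.
W = Q_C/COP_R = 1740/1.0331 = 1680 J.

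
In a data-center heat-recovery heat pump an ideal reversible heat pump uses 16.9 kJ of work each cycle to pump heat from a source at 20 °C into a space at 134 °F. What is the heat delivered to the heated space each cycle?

T_H = 134 °F → (134 − 32) × 5/9 = 56.67 °C = 329.82 K.
T_C = 20 °C → 20 + 273.15 = 293.15 K.
Reversible heating COP: COP_HP = T_H/(T_H − T_C) = 329.82/36.67 = 8.9950.
Q_H = COP_HP · W = 8.9950 × 16.9 = 152 kJ.

Q_H ≈ 152 kJ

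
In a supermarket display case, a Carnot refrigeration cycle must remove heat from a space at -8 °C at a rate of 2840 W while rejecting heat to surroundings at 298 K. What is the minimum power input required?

Ẇ_in ≈ 352 W

T_C = -8 °C → -8 + 273.15 = 265.15 K.
The reversible coefficient of performance is COP_R = T_C/(T_H − T_C) = 265.15/32.85 = 8.0715.
W = Q_C/COP_R = 2840/8.0715 = 352 W.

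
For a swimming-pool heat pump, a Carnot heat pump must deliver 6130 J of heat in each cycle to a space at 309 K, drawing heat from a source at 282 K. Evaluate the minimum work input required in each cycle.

For a reversible heat pump, COP_HP = T_H/(T_H − T_C) = 309.00/27.00 = 11.4444.
W = Q_H/COP_HP = 6130/11.4444 = 536 J.

W_in ≈ 536 J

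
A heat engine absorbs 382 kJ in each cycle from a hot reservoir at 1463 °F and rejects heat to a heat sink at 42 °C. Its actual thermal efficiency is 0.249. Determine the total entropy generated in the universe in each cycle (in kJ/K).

T_H = 1463 °F → (1463 − 32) × 5/9 = 795.00 °C = 1068.15 K.
T_C = 42 °C → 42 + 273.15 = 315.15 K.
W = η·Q_H = 0.249 × 382 = 95.12 kJ, so Q_C = Q_H − W = 286.9 kJ.
Entropy balance on the reservoirs: −Q_H/T_H = -0.3576 kJ/K, +Q_C/T_C = 0.9103 kJ/K.
ΔS_univ = −Q_H/T_H + Q_C/T_C = 0.553 kJ/K (> 0, since η = 0.249 < η_Carnot = 0.705).

ΔS_univ ≈ 0.553 kJ/K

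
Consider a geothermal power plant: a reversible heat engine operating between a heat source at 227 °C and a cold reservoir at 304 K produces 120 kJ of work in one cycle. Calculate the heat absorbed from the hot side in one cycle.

Q_H ≈ 306 kJ

T_H = 227 °C → 227 + 273.15 = 500.15 K.
Carnot efficiency: η = 1 − T_C/T_H = 1 − 304.00/500.15 = 0.3922.
Q_H = W/η = 120/0.3922 = 306 kJ.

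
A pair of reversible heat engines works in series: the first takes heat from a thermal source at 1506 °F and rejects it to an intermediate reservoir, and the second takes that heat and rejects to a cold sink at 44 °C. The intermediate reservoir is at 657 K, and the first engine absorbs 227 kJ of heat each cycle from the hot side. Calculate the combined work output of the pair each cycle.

T_H = 1506 °F → (1506 − 32) × 5/9 = 818.89 °C = 1092.04 K.
T_C = 44 °C → 44 + 273.15 = 317.15 K.
Two reversible stages in series are equivalent to a single Carnot engine between T_H and T_C, so η_total = 1 − T_C/T_H = 1 − 317.15/1092.04 = 0.7096.
W_total = η_total · Q_H = 0.7096 × 227 = 161.1 kJ.

W_total ≈ 161.1 kJ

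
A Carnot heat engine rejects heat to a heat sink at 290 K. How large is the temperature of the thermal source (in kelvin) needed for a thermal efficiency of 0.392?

T_H ≈ 477 K

From η = 1 − T_C/T_H, solving for T_H gives T_H = T_C/(1 − η) = 290.00/(1 − 0.392) = 477 K.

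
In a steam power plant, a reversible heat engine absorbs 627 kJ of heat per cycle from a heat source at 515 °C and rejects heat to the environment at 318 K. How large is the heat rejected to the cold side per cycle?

T_H = 515 °C → 515 + 273.15 = 788.15 K.
The Carnot efficiency is η = 1 − T_C/T_H = 1 − 318.00/788.15 = 0.5965.
For a reversible cycle Q_C/Q_H = T_C/T_H, so Q_C = 627 × 318.00/788.15 = 253 kJ.

Q_C ≈ 253 kJ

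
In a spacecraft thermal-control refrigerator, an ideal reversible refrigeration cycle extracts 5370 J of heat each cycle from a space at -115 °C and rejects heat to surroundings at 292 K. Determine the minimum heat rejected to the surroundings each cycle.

Q_H ≈ 9915 J

T_C = -115 °C → -115 + 273.15 = 158.15 K.
For a reversible cycle Q_H/Q_C = T_H/T_C, so Q_H = Q_C·T_H/T_C = 5370 × 292.00/158.15 = 9915 J.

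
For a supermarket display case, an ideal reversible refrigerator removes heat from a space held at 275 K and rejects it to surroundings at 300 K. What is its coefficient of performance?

COP_R ≈ 11.0

For a reversible refrigerator, COP_R = T_C/(T_H − T_C) = 275.00/(300.00 − 275.00) = 11.0.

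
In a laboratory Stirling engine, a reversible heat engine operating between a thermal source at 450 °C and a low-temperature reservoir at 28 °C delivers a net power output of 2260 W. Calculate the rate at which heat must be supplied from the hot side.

Q̇_H ≈ 3870 W

T_H = 450 °C → 450 + 273.15 = 723.15 K.
T_C = 28 °C → 28 + 273.15 = 301.15 K.
For a reversible engine, η = 1 − T_C/T_H = 1 − 301.15/723.15 = 0.5836.
Q_H = W/η = 2260/0.5836 = 3870 W.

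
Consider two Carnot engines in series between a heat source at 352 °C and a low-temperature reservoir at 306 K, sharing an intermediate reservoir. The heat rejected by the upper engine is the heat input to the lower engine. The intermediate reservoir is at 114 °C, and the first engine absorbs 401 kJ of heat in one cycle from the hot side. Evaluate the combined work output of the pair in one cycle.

T_H = 352 °C → 352 + 273.15 = 625.15 K.
Two reversible stages in series are equivalent to a single Carnot engine between T_H and T_C, so η_total = 1 − T_C/T_H = 1 − 306.00/625.15 = 0.5105.
W_total = η_total · Q_H = 0.5105 × 401 = 205 kJ.

W_total ≈ 205 kJ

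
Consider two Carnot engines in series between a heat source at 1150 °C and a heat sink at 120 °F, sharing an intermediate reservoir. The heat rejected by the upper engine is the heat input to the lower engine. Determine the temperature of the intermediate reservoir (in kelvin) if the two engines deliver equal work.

T_H = 1150 °C → 1150 + 273.15 = 1423.15 K.
T_C = 120 °F → (120 − 32) × 5/9 = 48.89 °C = 322.04 K.
For reversible stages Q_m = Q_H·(T_m/T_H). Setting W₁ = Q_H(1 − T_m/T_H) equal to W₂ = Q_m(1 − T_C/T_m) = Q_H·(T_m − T_C)/T_H gives T_H − T_m = T_m − T_C, so T_m = (T_H + T_C)/2 = (1423.15 + 322.04)/2 = 873 K.

T_m ≈ 873 K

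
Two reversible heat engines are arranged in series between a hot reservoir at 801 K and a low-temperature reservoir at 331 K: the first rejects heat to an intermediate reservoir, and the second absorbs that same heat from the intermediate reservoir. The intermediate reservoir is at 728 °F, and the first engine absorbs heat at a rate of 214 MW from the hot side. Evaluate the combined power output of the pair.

Two reversible stages in series are equivalent to a single Carnot engine between T_H and T_C, so η_total = 1 − T_C/T_H = 1 − 331.00/801.00 = 0.5868.
W_total = η_total · Q_H = 0.5868 × 214 = 126 MW.

Ẇ_total ≈ 126 MW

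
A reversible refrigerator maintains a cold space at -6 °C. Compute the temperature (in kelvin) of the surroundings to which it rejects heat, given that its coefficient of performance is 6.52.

T_C = -6 °C → -6 + 273.15 = 267.15 K.
COP_R = T_C/(T_H − T_C) ⇒ T_H = T_C·(1 + 1/COP_R) = 267.15 × (1 + 1/6.52) = 308 K.

T_H ≈ 308 K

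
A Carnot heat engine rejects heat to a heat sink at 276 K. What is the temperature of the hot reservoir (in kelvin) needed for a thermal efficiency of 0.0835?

T_H ≈ 301 K

From η = 1 − T_C/T_H, solving for T_H gives T_H = T_C/(1 − η) = 276.00/(1 − 0.0835) = 301 K.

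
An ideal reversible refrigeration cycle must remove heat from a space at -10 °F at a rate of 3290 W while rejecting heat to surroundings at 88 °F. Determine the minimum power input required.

T_H = 88 °F → (88 − 32) × 5/9 = 31.11 °C = 304.26 K.
T_C = -10 °F → (-10 − 32) × 5/9 = -23.33 °C = 249.82 K.
The reversible coefficient of performance is COP_R = T_C/(T_H − T_C) = 249.82/54.44 = 4.5885.
W = Q_C/COP_R = 3290/4.5885 = 717.0 W.

Ẇ_in ≈ 717.0 W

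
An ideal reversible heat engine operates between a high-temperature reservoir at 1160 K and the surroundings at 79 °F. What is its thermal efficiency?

η ≈ 0.742

T_C = 79 °F → (79 − 32) × 5/9 = 26.11 °C = 299.26 K.
The Carnot efficiency is η = 1 − T_C/T_H = 1 − 299.26/1160.00 = 0.742.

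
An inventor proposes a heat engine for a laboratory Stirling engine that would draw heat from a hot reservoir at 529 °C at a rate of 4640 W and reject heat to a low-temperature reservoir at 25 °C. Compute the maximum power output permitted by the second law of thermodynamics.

T_H = 529 °C → 529 + 273.15 = 802.15 K.
T_C = 25 °C → 25 + 273.15 = 298.15 K.
No engine can exceed the Carnot limit: η_max = 1 − T_C/T_H = 1 − 298.15/802.15 = 0.6283.
W_max = η_max · Q_H = 0.6283 × 4640 = 2920 W.

Ẇ_max ≈ 2920 W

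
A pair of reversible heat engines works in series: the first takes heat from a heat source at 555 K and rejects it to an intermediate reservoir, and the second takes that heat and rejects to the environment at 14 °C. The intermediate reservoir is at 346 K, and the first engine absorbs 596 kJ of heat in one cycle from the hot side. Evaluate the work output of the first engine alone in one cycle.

T_C = 14 °C → 14 + 273.15 = 287.15 K.
First-stage efficiency η₁ = 1 − T_m/T_H = 1 − 346.00/555.00 = 0.3766.
W₁ = η₁·Q_H = 0.3766 × 596 = 224 kJ.

W₁ ≈ 224 kJ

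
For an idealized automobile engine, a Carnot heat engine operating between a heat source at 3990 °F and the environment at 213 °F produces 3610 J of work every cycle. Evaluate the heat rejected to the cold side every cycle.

T_H = 3990 °F → (3990 − 32) × 5/9 = 2198.89 °C = 2472.04 K.
T_C = 213 °F → (213 − 32) × 5/9 = 100.56 °C = 373.71 K.
Carnot efficiency: η = 1 − T_C/T_H = 1 − 373.71/2472.04 = 0.8488.
Since Q_C/Q_H = T_C/T_H and Q_H = W/η, Q_C = W·T_C/(T_H − T_C) = 3610 × 373.71/2098.33 = 643 J.

Q_C ≈ 643 J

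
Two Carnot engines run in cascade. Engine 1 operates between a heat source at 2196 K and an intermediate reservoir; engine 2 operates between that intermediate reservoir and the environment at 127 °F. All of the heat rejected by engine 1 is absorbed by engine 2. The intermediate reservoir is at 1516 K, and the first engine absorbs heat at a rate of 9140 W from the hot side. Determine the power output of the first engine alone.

T_C = 127 °F → (127 − 32) × 5/9 = 52.78 °C = 325.93 K.
First-stage efficiency η₁ = 1 − T_m/T_H = 1 − 1516.00/2196.00 = 0.3097.
W₁ = η₁·Q_H = 0.3097 × 9140 = 2830 W.

Ẇ₁ ≈ 2830 W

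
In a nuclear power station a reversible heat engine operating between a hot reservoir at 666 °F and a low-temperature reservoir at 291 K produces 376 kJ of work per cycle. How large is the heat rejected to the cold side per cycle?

T_H = 666 °F → (666 − 32) × 5/9 = 352.22 °C = 625.37 K.
η_rev = 1 − T_C/T_H = 1 − 291.00/625.37 = 0.5347.
Since Q_C/Q_H = T_C/T_H and Q_H = W/η, Q_C = W·T_C/(T_H − T_C) = 376 × 291.00/334.37 = 327 kJ.

Q_C ≈ 327 kJ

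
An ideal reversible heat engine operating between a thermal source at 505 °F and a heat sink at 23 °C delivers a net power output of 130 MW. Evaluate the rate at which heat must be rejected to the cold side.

T_H = 505 °F → (505 − 32) × 5/9 = 262.78 °C = 535.93 K.
T_C = 23 °C → 23 + 273.15 = 296.15 K.
η_rev = 1 − T_C/T_H = 1 − 296.15/535.93 = 0.4474.
Since Q_C/Q_H = T_C/T_H and Q_H = W/η, Q_C = W·T_C/(T_H − T_C) = 130 × 296.15/239.78 = 161 MW.

Q̇_C ≈ 161 MW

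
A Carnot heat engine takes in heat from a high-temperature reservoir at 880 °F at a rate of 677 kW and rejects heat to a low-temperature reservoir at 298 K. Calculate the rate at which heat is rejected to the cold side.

T_H = 880 °F → (880 − 32) × 5/9 = 471.11 °C = 744.26 K.
η_rev = 1 − T_C/T_H = 1 − 298.00/744.26 = 0.5996.
For a reversible cycle Q_C/Q_H = T_C/T_H, so Q_C = 677 × 298.00/744.26 = 271.1 kW.

Q̇_C ≈ 271.1 kW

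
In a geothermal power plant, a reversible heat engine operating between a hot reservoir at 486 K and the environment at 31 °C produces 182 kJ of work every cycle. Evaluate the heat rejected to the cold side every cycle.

Q_C ≈ 304.4 kJ

T_C = 31 °C → 31 + 273.15 = 304.15 K.
Since the cycle is reversible, η = 1 − T_C/T_H = 1 − 304.15/486.00 = 0.3742.
Since Q_C/Q_H = T_C/T_H and Q_H = W/η, Q_C = W·T_C/(T_H − T_C) = 182 × 304.15/181.85 = 304.4 kJ.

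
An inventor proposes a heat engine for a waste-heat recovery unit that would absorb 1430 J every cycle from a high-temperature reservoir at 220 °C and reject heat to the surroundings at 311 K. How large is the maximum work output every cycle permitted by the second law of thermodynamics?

W_max ≈ 528 J

T_H = 220 °C → 220 + 273.15 = 493.15 K.
No engine can exceed the Carnot limit: η_max = 1 − T_C/T_H = 1 − 311.00/493.15 = 0.3694.
W_max = η_max · Q_H = 0.3694 × 1430 = 528 J.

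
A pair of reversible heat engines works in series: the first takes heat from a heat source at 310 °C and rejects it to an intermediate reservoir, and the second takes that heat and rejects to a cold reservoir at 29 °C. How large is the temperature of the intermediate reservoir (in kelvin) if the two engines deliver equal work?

T_m ≈ 443 K

T_H = 310 °C → 310 + 273.15 = 583.15 K.
T_C = 29 °C → 29 + 273.15 = 302.15 K.
For reversible stages Q_m = Q_H·(T_m/T_H). Setting W₁ = Q_H(1 − T_m/T_H) equal to W₂ = Q_m(1 − T_C/T_m) = Q_H·(T_m − T_C)/T_H gives T_H − T_m = T_m − T_C, so T_m = (T_H + T_C)/2 = (583.15 + 302.15)/2 = 443 K.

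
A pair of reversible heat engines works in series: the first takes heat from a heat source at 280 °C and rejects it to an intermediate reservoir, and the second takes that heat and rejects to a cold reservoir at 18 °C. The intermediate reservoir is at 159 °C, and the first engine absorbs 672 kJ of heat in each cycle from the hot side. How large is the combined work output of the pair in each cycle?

W_total ≈ 318 kJ

T_H = 280 °C → 280 + 273.15 = 553.15 K.
T_C = 18 °C → 18 + 273.15 = 291.15 K.
Two reversible stages in series are equivalent to a single Carnot engine between T_H and T_C, so η_total = 1 − T_C/T_H = 1 − 291.15/553.15 = 0.4737.
W_total = η_total · Q_H = 0.4737 × 672 = 318 kJ.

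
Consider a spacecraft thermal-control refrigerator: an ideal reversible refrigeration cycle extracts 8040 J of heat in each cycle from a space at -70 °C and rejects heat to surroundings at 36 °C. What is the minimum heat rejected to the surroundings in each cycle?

T_H = 36 °C → 36 + 273.15 = 309.15 K.
T_C = -70 °C → -70 + 273.15 = 203.15 K.
For a reversible cycle Q_H/Q_C = T_H/T_C, so Q_H = Q_C·T_H/T_C = 8040 × 309.15/203.15 = 12200 J.

Q_H ≈ 12200 J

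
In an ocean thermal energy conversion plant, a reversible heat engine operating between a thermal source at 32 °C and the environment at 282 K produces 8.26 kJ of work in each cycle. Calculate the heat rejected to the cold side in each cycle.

T_H = 32 °C → 32 + 273.15 = 305.15 K.
The Carnot efficiency is η = 1 − T_C/T_H = 1 − 282.00/305.15 = 0.0759.
Since Q_C/Q_H = T_C/T_H and Q_H = W/η, Q_C = W·T_C/(T_H − T_C) = 8.26 × 282.00/23.15 = 100.6 kJ.

Q_C ≈ 100.6 kJ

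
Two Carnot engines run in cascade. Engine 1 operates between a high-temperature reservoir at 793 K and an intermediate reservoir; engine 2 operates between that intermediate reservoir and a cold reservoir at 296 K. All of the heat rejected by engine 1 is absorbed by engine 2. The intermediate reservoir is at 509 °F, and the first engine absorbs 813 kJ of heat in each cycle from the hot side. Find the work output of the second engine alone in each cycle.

W₂ ≈ 248 kJ

T_m = 509 °F → (509 − 32) × 5/9 = 265.00 °C = 538.15 K.
Heat entering the second stage: Q_m = Q_H·(T_m/T_H) = 813 × 538.15/793.00 = 552 kJ.
Second-stage efficiency η₂ = 1 − T_C/T_m = 1 − 296.00/538.15 = 0.4500, so W₂ = η₂·Q_m = 248 kJ.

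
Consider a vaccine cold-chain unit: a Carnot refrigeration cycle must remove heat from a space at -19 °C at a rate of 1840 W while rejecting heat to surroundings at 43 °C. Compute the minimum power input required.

T_H = 43 °C → 43 + 273.15 = 316.15 K.
T_C = -19 °C → -19 + 273.15 = 254.15 K.
The reversible coefficient of performance is COP_R = T_C/(T_H − T_C) = 254.15/62.00 = 4.0992.
W = Q_C/COP_R = 1840/4.0992 = 448.9 W.

Ẇ_in ≈ 448.9 W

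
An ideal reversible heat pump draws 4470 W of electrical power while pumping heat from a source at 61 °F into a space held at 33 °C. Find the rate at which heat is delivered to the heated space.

T_H = 33 °C → 33 + 273.15 = 306.15 K.
T_C = 61 °F → (61 − 32) × 5/9 = 16.11 °C = 289.26 K.
COP_HP = T_H/(T_H − T_C) = 306.15/16.89 = 18.1273.
Q_H = COP_HP · W = 18.1273 × 4470 = 81000 W.

Q̇_H ≈ 81000 W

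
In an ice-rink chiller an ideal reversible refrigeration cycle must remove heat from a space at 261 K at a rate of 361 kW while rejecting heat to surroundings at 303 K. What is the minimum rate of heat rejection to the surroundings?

Q̇_H ≈ 419.1 kW

For a reversible cycle Q_H/Q_C = T_H/T_C, so Q_H = Q_C·T_H/T_C = 361 × 303.00/261.00 = 419.1 kW.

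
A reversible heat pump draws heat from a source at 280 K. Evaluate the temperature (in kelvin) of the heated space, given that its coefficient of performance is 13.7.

COP_HP = T_H/(T_H − T_C) ⇒ T_H = T_C·COP_HP/(COP_HP − 1) = 280.00 × 13.7/(13.7 − 1) = 302 K.

T_H ≈ 302 K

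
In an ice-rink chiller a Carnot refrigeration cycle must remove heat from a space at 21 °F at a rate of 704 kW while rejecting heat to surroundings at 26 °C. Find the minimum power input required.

T_H = 26 °C → 26 + 273.15 = 299.15 K.
T_C = 21 °F → (21 − 32) × 5/9 = -6.11 °C = 267.04 K.
COP_R = T_C/(T_H − T_C) = 267.04/32.11 = 8.3161.
W = Q_C/COP_R = 704/8.3161 = 84.7 kW.

Ẇ_in ≈ 84.7 kW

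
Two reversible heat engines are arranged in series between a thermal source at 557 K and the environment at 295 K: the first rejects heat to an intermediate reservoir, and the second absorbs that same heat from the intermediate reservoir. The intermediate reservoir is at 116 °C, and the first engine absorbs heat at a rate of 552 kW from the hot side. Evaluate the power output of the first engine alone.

Ẇ₁ ≈ 166 kW

T_m = 116 °C → 116 + 273.15 = 389.15 K.
First-stage efficiency η₁ = 1 − T_m/T_H = 1 − 389.15/557.00 = 0.3013.
W₁ = η₁·Q_H = 0.3013 × 552 = 166 kW.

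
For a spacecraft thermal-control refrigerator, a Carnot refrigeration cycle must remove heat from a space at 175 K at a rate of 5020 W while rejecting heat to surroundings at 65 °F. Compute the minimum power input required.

T_H = 65 °F → (65 − 32) × 5/9 = 18.33 °C = 291.48 K.
The reversible coefficient of performance is COP_R = T_C/(T_H − T_C) = 175.00/116.48 = 1.5024.
W = Q_C/COP_R = 5020/1.5024 = 3341 W.

Ẇ_in ≈ 3341 W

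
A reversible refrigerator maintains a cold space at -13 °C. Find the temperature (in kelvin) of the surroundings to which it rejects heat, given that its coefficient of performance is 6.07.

T_H ≈ 303.0 K

T_C = -13 °C → -13 + 273.15 = 260.15 K.
COP_R = T_C/(T_H − T_C) ⇒ T_H = T_C·(1 + 1/COP_R) = 260.15 × (1 + 1/6.07) = 303.0 K.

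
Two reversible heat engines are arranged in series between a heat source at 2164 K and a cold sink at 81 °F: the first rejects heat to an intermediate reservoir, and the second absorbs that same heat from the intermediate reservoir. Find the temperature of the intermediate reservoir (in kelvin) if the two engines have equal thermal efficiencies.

T_C = 81 °F → (81 − 32) × 5/9 = 27.22 °C = 300.37 K.
Equal efficiencies require 1 − T_m/T_H = 1 − T_C/T_m, i.e. T_m/T_H = T_C/T_m, so T_m = √(T_H·T_C) = √(2164.00 × 300.37) = 806 K.

T_m ≈ 806 K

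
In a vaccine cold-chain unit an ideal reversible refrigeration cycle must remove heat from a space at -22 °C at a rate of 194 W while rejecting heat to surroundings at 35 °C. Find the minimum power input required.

T_H = 35 °C → 35 + 273.15 = 308.15 K.
T_C = -22 °C → -22 + 273.15 = 251.15 K.
COP_R = T_C/(T_H − T_C) = 251.15/57.00 = 4.4061.
W = Q_C/COP_R = 194/4.4061 = 44.0 W.

Ẇ_in ≈ 44.0 W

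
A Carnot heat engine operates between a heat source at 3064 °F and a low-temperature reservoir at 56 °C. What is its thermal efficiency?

T_H = 3064 °F → (3064 − 32) × 5/9 = 1684.44 °C = 1957.59 K.
T_C = 56 °C → 56 + 273.15 = 329.15 K.
Carnot efficiency: η = 1 − T_C/T_H = 1 − 329.15/1957.59 = 0.832.

η ≈ 0.832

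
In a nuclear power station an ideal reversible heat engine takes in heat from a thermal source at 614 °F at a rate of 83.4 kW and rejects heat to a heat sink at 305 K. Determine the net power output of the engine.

Ẇ ≈ 40.8 kW

T_H = 614 °F → (614 − 32) × 5/9 = 323.33 °C = 596.48 K.
Since the cycle is reversible, η = 1 − T_C/T_H = 1 − 305.00/596.48 = 0.4887.
W = η·Q_H = 0.4887 × 83.4 = 40.8 kW.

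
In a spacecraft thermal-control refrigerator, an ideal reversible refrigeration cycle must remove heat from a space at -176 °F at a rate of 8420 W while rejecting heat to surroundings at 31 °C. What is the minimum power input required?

Ẇ_in ≈ 7830 W

T_H = 31 °C → 31 + 273.15 = 304.15 K.
T_C = -176 °F → (-176 − 32) × 5/9 = -115.56 °C = 157.59 K.
For a reversible refrigerator, COP_R = T_C/(T_H − T_C) = 157.59/146.56 = 1.0753.
W = Q_C/COP_R = 8420/1.0753 = 7830 W.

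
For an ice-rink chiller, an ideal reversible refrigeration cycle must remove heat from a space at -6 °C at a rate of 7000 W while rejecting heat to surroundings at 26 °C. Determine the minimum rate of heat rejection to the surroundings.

T_H = 26 °C → 26 + 273.15 = 299.15 K.
T_C = -6 °C → -6 + 273.15 = 267.15 K.
For a reversible cycle Q_H/Q_C = T_H/T_C, so Q_H = Q_C·T_H/T_C = 7000 × 299.15/267.15 = 7840 W.

Q̇_H ≈ 7840 W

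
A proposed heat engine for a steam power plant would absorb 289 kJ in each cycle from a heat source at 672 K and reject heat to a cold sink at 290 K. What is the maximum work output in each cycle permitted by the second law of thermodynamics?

W_max ≈ 164 kJ

By the Carnot theorem, η_max = 1 − T_C/T_H = 1 − 290.00/672.00 = 0.5685.
W_max = η_max · Q_H = 0.5685 × 289 = 164 kJ.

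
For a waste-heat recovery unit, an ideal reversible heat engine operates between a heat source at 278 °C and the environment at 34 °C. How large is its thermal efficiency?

η ≈ 0.4427

T_H = 278 °C → 278 + 273.15 = 551.15 K.
T_C = 34 °C → 34 + 273.15 = 307.15 K.
Since the cycle is reversible, η = 1 − T_C/T_H = 1 − 307.15/551.15 = 0.4427.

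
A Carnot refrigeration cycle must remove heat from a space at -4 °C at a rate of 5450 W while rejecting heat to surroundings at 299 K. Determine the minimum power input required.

Ẇ_in ≈ 604 W

T_C = -4 °C → -4 + 273.15 = 269.15 K.
COP_R = T_C/(T_H − T_C) = 269.15/29.85 = 9.0168.
W = Q_C/COP_R = 5450/9.0168 = 604 W.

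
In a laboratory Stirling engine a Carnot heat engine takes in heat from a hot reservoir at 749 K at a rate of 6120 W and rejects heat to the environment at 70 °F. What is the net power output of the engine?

Ẇ ≈ 3720 W

T_C = 70 °F → (70 − 32) × 5/9 = 21.11 °C = 294.26 K.
η_rev = 1 − T_C/T_H = 1 − 294.26/749.00 = 0.6071.
W = η·Q_H = 0.6071 × 6120 = 3720 W.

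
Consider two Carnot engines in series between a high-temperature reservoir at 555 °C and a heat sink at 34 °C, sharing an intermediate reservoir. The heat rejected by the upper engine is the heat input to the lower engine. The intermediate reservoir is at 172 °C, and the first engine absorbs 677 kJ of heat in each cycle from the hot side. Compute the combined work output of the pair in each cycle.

W_total ≈ 426 kJ

T_H = 555 °C → 555 + 273.15 = 828.15 K.
T_C = 34 °C → 34 + 273.15 = 307.15 K.
Two reversible stages in series are equivalent to a single Carnot engine between T_H and T_C, so η_total = 1 − T_C/T_H = 1 − 307.15/828.15 = 0.6291.
W_total = η_total · Q_H = 0.6291 × 677 = 426 kJ.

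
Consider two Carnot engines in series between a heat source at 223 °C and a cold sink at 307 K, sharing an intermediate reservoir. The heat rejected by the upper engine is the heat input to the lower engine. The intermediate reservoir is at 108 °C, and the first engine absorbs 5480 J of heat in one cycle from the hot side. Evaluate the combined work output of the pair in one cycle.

W_total ≈ 2090 J

T_H = 223 °C → 223 + 273.15 = 496.15 K.
Two reversible stages in series are equivalent to a single Carnot engine between T_H and T_C, so η_total = 1 − T_C/T_H = 1 − 307.00/496.15 = 0.3812.
W_total = η_total · Q_H = 0.3812 × 5480 = 2090 J.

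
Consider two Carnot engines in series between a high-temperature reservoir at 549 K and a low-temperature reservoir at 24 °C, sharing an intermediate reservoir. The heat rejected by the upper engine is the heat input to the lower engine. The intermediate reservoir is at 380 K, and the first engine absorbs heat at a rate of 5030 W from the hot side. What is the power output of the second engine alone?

T_C = 24 °C → 24 + 273.15 = 297.15 K.
Heat entering the second stage: Q_m = Q_H·(T_m/T_H) = 5030 × 380.00/549.00 = 3480 W.
Second-stage efficiency η₂ = 1 − T_C/T_m = 1 − 297.15/380.00 = 0.2180, so W₂ = η₂·Q_m = 759 W.

Ẇ₂ ≈ 759 W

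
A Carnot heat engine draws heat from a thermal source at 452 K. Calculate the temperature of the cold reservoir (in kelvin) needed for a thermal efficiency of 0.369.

T_C ≈ 285 K

From η = 1 − T_C/T_H, T_C = T_H·(1 − η) = 452.00 × (1 − 0.369) = 285 K.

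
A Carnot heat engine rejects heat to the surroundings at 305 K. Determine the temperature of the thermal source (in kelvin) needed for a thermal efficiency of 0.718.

T_H ≈ 1080 K

From η = 1 − T_C/T_H, solving for T_H gives T_H = T_C/(1 − η) = 305.00/(1 − 0.718) = 1080 K.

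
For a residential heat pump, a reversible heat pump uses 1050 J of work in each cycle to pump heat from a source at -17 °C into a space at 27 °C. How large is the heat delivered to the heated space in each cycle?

Q_H ≈ 7160 J

T_H = 27 °C → 27 + 273.15 = 300.15 K.
T_C = -17 °C → -17 + 273.15 = 256.15 K.
Reversible heating COP: COP_HP = T_H/(T_H − T_C) = 300.15/44.00 = 6.8216.
Q_H = COP_HP · W = 6.8216 × 1050 = 7160 J.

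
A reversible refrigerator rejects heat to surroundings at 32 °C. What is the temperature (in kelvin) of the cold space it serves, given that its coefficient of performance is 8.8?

T_C ≈ 274.0 K

T_H = 32 °C → 32 + 273.15 = 305.15 K.
COP_R = T_C/(T_H − T_C) ⇒ T_C = T_H·COP_R/(1 + COP_R) = 305.15 × 8.8/(1 + 8.8) = 274.0 K.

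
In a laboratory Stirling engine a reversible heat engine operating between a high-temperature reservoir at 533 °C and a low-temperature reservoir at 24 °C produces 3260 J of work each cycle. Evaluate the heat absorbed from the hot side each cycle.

Q_H ≈ 5163 J

T_H = 533 °C → 533 + 273.15 = 806.15 K.
T_C = 24 °C → 24 + 273.15 = 297.15 K.
Carnot efficiency: η = 1 − T_C/T_H = 1 − 297.15/806.15 = 0.6314.
Q_H = W/η = 3260/0.6314 = 5163 J.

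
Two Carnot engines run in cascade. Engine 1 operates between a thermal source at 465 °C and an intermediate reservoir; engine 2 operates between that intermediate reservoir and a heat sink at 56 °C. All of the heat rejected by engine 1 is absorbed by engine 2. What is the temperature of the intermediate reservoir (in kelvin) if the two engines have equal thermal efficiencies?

T_m ≈ 493 K

T_H = 465 °C → 465 + 273.15 = 738.15 K.
T_C = 56 °C → 56 + 273.15 = 329.15 K.
Equal efficiencies require 1 − T_m/T_H = 1 − T_C/T_m, i.e. T_m/T_H = T_C/T_m, so T_m = √(T_H·T_C) = √(738.15 × 329.15) = 493 K.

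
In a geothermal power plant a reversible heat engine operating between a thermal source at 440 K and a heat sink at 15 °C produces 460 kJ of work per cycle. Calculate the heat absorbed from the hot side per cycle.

T_C = 15 °C → 15 + 273.15 = 288.15 K.
Since the cycle is reversible, η = 1 − T_C/T_H = 1 − 288.15/440.00 = 0.3451.
Q_H = W/η = 460/0.3451 = 1330 kJ.

Q_H ≈ 1330 kJ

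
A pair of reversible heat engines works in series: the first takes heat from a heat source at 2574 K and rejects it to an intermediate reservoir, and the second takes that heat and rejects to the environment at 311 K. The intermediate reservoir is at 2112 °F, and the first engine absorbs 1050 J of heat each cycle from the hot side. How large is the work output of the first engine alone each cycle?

T_m = 2112 °F → (2112 − 32) × 5/9 = 1155.56 °C = 1428.71 K.
First-stage efficiency η₁ = 1 − T_m/T_H = 1 − 1428.71/2574.00 = 0.4449.
W₁ = η₁·Q_H = 0.4449 × 1050 = 467.2 J.

W₁ ≈ 467.2 J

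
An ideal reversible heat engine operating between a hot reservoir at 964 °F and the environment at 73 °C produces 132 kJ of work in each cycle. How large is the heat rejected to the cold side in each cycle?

T_H = 964 °F → (964 − 32) × 5/9 = 517.78 °C = 790.93 K.
T_C = 73 °C → 73 + 273.15 = 346.15 K.
Since the cycle is reversible, η = 1 − T_C/T_H = 1 − 346.15/790.93 = 0.5623.
Since Q_C/Q_H = T_C/T_H and Q_H = W/η, Q_C = W·T_C/(T_H − T_C) = 132 × 346.15/444.78 = 102.7 kJ.

Q_C ≈ 102.7 kJ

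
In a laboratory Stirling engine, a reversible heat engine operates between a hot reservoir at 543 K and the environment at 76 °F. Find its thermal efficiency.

T_C = 76 °F → (76 − 32) × 5/9 = 24.44 °C = 297.59 K.
η_rev = 1 − T_C/T_H = 1 − 297.59/543.00 = 0.452.

η ≈ 0.452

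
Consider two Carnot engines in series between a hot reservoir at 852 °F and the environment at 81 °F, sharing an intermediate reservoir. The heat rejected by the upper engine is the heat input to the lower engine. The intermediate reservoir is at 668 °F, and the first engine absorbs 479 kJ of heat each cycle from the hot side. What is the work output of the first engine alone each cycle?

T_H = 852 °F → (852 − 32) × 5/9 = 455.56 °C = 728.71 K.
T_C = 81 °F → (81 − 32) × 5/9 = 27.22 °C = 300.37 K.
T_m = 668 °F → (668 − 32) × 5/9 = 353.33 °C = 626.48 K.
First-stage efficiency η₁ = 1 − T_m/T_H = 1 − 626.48/728.71 = 0.1403.
W₁ = η₁·Q_H = 0.1403 × 479 = 67.19 kJ.

W₁ ≈ 67.19 kJ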